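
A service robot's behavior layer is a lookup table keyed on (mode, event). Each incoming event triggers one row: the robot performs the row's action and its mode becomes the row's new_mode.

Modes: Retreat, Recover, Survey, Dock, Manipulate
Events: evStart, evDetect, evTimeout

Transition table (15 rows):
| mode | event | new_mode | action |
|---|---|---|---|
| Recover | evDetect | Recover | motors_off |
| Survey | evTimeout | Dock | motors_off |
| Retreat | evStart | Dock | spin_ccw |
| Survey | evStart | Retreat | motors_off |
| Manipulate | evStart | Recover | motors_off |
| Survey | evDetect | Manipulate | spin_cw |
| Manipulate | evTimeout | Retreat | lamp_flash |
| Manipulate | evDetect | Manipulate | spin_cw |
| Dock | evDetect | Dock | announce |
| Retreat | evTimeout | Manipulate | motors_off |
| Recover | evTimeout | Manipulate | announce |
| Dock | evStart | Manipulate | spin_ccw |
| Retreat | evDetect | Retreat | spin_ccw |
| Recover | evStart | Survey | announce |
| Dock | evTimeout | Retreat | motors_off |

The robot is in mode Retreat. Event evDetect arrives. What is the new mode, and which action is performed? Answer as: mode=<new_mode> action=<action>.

mode=Retreat action=spin_ccw

current mode = Retreat; filter table to that mode:
  (Retreat, evStart) → (Dock, spin_ccw)
  (Retreat, evTimeout) → (Manipulate, motors_off)
  (Retreat, evDetect) → (Retreat, spin_ccw)  ← event matches
event = evDetect selects (Retreat, spin_ccw)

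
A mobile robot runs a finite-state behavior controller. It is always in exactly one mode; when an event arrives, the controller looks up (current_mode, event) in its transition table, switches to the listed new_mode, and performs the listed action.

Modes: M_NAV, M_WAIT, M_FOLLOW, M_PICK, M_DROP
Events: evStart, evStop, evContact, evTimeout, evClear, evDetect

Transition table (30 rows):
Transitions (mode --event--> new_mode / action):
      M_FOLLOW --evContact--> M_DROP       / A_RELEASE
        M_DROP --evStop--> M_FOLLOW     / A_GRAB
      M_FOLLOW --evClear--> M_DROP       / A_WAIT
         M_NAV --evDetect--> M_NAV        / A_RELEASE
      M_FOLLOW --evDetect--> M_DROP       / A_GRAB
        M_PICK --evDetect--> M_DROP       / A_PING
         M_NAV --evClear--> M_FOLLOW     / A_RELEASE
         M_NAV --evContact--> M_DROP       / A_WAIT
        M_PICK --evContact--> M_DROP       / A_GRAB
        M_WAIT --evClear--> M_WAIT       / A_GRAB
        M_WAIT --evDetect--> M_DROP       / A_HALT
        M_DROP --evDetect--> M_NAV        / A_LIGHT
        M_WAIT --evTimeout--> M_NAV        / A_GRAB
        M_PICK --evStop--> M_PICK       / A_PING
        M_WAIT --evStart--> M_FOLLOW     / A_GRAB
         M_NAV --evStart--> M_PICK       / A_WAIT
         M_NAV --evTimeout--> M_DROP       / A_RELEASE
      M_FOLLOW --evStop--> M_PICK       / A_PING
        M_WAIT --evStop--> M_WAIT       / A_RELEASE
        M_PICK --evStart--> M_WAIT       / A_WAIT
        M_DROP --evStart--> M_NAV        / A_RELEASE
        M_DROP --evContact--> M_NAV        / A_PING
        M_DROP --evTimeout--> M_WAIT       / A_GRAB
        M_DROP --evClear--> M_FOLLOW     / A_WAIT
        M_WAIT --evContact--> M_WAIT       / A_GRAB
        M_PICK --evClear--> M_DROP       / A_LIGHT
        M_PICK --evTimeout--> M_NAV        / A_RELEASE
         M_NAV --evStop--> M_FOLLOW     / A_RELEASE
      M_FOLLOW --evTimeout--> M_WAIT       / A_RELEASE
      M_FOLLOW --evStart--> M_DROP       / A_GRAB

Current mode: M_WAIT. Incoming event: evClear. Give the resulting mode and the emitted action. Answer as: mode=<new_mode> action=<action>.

current mode = M_WAIT; filter table to that mode:
  (M_WAIT, evClear) → (M_WAIT, A_GRAB)  ← event matches
  (M_WAIT, evDetect) → (M_DROP, A_HALT)
  (M_WAIT, evTimeout) → (M_NAV, A_GRAB)
  (M_WAIT, evStart) → (M_FOLLOW, A_GRAB)
  (M_WAIT, evStop) → (M_WAIT, A_RELEASE)
  (M_WAIT, evContact) → (M_WAIT, A_GRAB)
event = evClear selects (M_WAIT, A_GRAB)

mode=M_WAIT action=A_GRAB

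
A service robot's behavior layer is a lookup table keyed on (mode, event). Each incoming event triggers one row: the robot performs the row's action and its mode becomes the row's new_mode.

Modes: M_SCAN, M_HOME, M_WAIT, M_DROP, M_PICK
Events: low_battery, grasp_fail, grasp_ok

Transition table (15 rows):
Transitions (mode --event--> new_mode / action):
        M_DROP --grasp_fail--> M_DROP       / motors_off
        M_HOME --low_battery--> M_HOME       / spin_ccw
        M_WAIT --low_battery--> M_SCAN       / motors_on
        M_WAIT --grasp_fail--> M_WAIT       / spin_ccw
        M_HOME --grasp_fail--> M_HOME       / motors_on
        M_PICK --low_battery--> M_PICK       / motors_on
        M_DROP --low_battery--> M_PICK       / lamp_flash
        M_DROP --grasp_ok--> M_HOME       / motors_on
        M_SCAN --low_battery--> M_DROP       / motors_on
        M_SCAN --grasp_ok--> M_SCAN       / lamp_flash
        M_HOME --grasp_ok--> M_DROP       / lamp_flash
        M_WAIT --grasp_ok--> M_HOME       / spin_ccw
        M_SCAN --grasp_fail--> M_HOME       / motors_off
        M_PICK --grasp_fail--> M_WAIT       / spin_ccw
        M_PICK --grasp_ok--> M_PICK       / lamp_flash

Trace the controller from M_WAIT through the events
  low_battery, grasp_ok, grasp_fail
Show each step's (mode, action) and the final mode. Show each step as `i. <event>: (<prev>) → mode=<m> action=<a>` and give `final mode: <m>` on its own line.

final mode: M_HOME

1. low_battery: (M_WAIT) → mode=M_SCAN action=motors_on
2. grasp_ok: (M_SCAN) → mode=M_SCAN action=lamp_flash
3. grasp_fail: (M_SCAN) → mode=M_HOME action=motors_off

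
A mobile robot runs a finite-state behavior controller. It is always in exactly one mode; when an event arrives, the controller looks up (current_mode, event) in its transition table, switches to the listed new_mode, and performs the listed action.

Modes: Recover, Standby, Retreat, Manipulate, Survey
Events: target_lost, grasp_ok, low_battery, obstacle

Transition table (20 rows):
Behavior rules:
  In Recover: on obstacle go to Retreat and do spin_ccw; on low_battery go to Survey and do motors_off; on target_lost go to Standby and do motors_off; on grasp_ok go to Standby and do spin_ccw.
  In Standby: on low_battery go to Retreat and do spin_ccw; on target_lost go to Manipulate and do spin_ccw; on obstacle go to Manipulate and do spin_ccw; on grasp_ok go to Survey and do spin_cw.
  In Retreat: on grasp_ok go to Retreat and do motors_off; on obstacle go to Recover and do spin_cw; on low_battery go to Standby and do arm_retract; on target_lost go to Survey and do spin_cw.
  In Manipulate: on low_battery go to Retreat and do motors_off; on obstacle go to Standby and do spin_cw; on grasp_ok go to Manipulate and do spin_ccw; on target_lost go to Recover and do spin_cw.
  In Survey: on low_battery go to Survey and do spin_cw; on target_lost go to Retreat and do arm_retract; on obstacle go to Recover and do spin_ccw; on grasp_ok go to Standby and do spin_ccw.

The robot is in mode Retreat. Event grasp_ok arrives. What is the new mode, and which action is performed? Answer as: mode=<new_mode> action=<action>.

mode=Retreat action=motors_off

current mode = Retreat; filter table to that mode:
  (Retreat, grasp_ok) → (Retreat, motors_off)  ← event matches
  (Retreat, obstacle) → (Recover, spin_cw)
  (Retreat, low_battery) → (Standby, arm_retract)
  (Retreat, target_lost) → (Survey, spin_cw)
event = grasp_ok selects (Retreat, motors_off)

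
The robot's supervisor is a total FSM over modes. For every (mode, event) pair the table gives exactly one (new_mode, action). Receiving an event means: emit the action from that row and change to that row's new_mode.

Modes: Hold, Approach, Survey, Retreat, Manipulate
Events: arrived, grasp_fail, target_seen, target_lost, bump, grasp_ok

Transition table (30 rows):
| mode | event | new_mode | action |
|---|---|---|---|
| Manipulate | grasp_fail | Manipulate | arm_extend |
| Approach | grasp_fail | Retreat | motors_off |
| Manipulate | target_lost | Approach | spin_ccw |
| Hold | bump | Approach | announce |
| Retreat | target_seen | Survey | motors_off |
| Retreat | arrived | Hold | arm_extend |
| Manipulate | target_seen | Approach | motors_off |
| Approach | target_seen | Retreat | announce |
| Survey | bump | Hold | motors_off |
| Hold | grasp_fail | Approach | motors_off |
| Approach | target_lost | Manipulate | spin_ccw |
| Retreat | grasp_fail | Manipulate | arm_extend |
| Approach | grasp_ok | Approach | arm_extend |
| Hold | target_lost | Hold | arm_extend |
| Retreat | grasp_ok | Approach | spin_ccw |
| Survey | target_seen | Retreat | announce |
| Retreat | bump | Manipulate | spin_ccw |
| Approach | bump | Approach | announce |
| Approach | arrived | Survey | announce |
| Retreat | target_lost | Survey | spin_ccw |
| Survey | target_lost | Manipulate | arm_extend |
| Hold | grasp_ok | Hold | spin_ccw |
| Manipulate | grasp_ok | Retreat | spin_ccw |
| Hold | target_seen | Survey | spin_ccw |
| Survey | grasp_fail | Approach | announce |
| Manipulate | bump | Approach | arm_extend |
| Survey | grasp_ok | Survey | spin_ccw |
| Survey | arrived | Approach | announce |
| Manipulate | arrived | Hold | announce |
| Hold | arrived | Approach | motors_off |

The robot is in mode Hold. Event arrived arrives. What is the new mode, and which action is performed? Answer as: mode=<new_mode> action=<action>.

mode=Approach action=motors_off

current mode = Hold; filter table to that mode:
  (Hold, bump) → (Approach, announce)
  (Hold, grasp_fail) → (Approach, motors_off)
  (Hold, target_lost) → (Hold, arm_extend)
  (Hold, grasp_ok) → (Hold, spin_ccw)
  (Hold, target_seen) → (Survey, spin_ccw)
  (Hold, arrived) → (Approach, motors_off)  ← event matches
event = arrived selects (Approach, motors_off)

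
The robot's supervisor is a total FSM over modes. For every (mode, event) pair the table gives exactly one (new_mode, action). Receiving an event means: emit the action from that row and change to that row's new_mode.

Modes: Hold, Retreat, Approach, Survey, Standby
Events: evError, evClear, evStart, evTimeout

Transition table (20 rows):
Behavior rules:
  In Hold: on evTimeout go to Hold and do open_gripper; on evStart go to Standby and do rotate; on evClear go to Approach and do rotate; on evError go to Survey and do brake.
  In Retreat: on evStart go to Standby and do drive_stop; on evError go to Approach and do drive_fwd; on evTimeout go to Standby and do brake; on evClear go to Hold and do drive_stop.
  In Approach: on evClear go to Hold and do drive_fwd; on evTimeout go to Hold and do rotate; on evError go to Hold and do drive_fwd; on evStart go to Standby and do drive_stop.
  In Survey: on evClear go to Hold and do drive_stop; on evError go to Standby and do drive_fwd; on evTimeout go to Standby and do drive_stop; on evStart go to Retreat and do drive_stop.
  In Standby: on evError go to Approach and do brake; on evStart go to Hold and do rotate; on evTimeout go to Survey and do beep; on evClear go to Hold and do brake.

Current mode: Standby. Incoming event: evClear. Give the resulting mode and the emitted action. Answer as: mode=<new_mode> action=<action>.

mode=Hold action=brake

current mode = Standby; filter table to that mode:
  (Standby, evError) → (Approach, brake)
  (Standby, evStart) → (Hold, rotate)
  (Standby, evTimeout) → (Survey, beep)
  (Standby, evClear) → (Hold, brake)  ← event matches
event = evClear selects (Hold, brake)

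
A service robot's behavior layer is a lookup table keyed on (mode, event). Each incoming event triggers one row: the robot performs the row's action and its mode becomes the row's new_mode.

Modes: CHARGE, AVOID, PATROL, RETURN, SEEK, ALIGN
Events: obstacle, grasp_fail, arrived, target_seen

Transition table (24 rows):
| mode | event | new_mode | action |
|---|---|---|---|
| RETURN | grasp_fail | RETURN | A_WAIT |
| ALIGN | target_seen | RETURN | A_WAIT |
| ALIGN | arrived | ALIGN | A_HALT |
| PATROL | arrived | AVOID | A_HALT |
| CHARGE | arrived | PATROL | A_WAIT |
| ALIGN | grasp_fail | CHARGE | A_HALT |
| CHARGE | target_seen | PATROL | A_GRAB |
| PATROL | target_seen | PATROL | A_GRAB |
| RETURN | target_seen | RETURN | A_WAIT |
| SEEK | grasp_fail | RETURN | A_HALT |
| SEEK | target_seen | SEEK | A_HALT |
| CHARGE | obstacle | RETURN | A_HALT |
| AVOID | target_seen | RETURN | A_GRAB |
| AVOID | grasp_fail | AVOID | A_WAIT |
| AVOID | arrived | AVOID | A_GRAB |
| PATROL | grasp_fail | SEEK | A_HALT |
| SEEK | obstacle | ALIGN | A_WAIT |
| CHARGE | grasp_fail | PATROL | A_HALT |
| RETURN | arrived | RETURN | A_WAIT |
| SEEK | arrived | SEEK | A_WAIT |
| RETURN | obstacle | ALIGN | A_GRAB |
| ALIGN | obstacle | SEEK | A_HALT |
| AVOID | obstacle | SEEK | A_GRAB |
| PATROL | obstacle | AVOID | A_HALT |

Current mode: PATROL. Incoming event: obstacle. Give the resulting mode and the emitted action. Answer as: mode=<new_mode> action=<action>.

current mode = PATROL; filter table to that mode:
  (PATROL, arrived) → (AVOID, A_HALT)
  (PATROL, target_seen) → (PATROL, A_GRAB)
  (PATROL, grasp_fail) → (SEEK, A_HALT)
  (PATROL, obstacle) → (AVOID, A_HALT)  ← event matches
event = obstacle selects (AVOID, A_HALT)

mode=AVOID action=A_HALT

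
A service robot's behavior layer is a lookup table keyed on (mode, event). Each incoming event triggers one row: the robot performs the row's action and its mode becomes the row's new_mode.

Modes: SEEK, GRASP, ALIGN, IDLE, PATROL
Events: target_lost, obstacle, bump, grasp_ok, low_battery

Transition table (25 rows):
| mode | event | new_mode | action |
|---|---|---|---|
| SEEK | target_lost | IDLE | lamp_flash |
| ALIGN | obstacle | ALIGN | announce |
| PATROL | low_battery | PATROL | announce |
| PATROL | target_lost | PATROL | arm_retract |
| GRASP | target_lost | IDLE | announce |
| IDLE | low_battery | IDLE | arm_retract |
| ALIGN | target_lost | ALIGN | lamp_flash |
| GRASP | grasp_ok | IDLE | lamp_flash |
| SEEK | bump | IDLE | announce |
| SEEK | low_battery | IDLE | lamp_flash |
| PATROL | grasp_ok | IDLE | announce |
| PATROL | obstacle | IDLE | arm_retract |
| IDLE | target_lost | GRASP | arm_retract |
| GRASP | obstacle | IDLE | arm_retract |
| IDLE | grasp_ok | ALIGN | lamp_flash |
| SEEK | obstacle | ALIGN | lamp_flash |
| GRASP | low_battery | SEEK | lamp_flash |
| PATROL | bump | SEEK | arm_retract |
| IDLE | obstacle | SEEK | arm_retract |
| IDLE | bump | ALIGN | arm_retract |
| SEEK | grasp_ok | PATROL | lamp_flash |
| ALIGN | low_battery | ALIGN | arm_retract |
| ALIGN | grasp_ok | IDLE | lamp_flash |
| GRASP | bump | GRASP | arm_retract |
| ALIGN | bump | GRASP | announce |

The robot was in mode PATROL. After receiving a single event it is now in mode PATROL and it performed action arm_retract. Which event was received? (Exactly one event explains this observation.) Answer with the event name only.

try target_lost: (PATROL, target_lost) → (PATROL, arm_retract)  ← matches
try obstacle: (PATROL, obstacle) → (IDLE, arm_retract)
try bump: (PATROL, bump) → (SEEK, arm_retract)
try grasp_ok: (PATROL, grasp_ok) → (IDLE, announce)
try low_battery: (PATROL, low_battery) → (PATROL, announce)

target_lost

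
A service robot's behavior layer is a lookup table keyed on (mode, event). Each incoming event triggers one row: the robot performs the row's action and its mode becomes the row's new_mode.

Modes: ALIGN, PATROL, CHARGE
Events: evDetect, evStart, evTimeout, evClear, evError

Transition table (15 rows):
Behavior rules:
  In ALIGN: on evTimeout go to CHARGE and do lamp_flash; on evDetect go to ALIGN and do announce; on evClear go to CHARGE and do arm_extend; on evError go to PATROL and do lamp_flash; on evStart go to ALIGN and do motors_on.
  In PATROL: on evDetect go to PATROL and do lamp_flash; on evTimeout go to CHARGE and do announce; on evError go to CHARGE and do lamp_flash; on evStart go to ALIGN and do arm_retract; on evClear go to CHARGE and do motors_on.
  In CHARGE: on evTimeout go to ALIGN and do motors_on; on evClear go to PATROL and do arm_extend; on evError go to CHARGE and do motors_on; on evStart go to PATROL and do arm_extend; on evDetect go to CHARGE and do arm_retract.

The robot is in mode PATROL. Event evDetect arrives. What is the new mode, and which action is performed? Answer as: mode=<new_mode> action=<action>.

mode=PATROL action=lamp_flash

current mode = PATROL; filter table to that mode:
  (PATROL, evDetect) → (PATROL, lamp_flash)  ← event matches
  (PATROL, evTimeout) → (CHARGE, announce)
  (PATROL, evError) → (CHARGE, lamp_flash)
  (PATROL, evStart) → (ALIGN, arm_retract)
  (PATROL, evClear) → (CHARGE, motors_on)
event = evDetect selects (PATROL, lamp_flash)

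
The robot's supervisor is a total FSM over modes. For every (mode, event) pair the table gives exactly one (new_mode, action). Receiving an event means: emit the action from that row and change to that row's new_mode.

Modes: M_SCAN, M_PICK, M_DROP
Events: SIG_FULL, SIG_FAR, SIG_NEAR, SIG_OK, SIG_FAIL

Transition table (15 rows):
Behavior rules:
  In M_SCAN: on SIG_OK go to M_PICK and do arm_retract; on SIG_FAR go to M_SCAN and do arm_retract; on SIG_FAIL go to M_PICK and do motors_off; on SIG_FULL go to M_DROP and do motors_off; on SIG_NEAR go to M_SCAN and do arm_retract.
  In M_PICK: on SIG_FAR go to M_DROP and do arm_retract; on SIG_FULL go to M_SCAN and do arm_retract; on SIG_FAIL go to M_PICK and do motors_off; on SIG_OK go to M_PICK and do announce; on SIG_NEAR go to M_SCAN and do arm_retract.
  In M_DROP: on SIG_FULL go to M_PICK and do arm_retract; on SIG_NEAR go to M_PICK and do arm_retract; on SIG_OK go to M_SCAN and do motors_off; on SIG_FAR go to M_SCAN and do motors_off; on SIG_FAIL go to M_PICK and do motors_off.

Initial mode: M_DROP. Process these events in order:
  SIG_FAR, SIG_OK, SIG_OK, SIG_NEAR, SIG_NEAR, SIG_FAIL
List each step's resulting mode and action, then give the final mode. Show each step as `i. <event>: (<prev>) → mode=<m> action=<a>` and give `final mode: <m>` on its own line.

1. SIG_FAR: (M_DROP) → mode=M_SCAN action=motors_off
2. SIG_OK: (M_SCAN) → mode=M_PICK action=arm_retract
3. SIG_OK: (M_PICK) → mode=M_PICK action=announce
4. SIG_NEAR: (M_PICK) → mode=M_SCAN action=arm_retract
5. SIG_NEAR: (M_SCAN) → mode=M_SCAN action=arm_retract
6. SIG_FAIL: (M_SCAN) → mode=M_PICK action=motors_off

final mode: M_PICK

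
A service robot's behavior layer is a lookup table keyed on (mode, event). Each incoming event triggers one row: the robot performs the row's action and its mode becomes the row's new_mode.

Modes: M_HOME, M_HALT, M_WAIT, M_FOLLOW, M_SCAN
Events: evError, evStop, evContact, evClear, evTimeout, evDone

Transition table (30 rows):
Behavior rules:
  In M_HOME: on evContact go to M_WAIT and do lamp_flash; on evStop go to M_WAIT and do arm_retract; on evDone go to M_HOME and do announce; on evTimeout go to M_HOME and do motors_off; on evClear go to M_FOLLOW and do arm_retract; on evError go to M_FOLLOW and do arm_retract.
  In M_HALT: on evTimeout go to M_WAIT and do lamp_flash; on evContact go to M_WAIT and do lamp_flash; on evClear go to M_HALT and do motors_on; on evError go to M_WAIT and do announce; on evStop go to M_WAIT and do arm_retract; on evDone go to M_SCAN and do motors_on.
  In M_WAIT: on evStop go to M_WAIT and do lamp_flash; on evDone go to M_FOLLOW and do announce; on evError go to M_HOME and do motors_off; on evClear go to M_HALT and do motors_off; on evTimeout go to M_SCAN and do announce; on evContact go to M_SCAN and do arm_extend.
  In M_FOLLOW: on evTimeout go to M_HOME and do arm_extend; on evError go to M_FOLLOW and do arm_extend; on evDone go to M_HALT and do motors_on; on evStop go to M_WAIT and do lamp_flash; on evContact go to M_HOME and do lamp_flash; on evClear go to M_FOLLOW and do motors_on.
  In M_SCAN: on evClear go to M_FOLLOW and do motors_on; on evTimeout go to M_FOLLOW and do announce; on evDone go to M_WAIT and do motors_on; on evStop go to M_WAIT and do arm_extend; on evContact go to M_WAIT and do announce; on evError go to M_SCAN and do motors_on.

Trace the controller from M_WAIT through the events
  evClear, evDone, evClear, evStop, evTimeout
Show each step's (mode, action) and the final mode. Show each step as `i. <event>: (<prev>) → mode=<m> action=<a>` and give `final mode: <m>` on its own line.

final mode: M_SCAN

1. evClear: (M_WAIT) → mode=M_HALT action=motors_off
2. evDone: (M_HALT) → mode=M_SCAN action=motors_on
3. evClear: (M_SCAN) → mode=M_FOLLOW action=motors_on
4. evStop: (M_FOLLOW) → mode=M_WAIT action=lamp_flash
5. evTimeout: (M_WAIT) → mode=M_SCAN action=announce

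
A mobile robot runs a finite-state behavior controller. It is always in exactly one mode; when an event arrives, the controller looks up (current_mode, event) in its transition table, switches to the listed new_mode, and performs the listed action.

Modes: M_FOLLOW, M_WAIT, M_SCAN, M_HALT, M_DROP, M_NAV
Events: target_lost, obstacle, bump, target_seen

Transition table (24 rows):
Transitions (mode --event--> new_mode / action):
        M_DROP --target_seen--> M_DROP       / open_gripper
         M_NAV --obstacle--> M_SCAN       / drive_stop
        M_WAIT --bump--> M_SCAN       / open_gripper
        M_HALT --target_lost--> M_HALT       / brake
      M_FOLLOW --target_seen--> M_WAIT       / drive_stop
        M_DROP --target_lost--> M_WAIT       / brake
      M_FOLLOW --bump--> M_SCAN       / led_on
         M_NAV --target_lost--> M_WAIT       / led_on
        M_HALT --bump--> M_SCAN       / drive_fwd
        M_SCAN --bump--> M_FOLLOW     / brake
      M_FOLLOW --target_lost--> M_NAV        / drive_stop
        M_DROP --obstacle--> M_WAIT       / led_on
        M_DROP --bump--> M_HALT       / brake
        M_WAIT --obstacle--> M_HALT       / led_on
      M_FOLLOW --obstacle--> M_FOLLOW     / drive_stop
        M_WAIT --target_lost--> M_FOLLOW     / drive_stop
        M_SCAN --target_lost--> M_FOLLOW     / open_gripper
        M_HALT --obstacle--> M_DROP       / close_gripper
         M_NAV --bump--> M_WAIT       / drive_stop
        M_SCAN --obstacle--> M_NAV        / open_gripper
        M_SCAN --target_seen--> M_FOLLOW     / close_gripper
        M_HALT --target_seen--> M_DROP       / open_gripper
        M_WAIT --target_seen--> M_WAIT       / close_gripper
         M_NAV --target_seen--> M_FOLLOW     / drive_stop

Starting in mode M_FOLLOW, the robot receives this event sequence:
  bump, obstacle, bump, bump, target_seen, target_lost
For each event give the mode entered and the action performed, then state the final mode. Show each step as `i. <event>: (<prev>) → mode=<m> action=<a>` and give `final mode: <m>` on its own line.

1. bump: (M_FOLLOW) → mode=M_SCAN action=led_on
2. obstacle: (M_SCAN) → mode=M_NAV action=open_gripper
3. bump: (M_NAV) → mode=M_WAIT action=drive_stop
4. bump: (M_WAIT) → mode=M_SCAN action=open_gripper
5. target_seen: (M_SCAN) → mode=M_FOLLOW action=close_gripper
6. target_lost: (M_FOLLOW) → mode=M_NAV action=drive_stop

final mode: M_NAV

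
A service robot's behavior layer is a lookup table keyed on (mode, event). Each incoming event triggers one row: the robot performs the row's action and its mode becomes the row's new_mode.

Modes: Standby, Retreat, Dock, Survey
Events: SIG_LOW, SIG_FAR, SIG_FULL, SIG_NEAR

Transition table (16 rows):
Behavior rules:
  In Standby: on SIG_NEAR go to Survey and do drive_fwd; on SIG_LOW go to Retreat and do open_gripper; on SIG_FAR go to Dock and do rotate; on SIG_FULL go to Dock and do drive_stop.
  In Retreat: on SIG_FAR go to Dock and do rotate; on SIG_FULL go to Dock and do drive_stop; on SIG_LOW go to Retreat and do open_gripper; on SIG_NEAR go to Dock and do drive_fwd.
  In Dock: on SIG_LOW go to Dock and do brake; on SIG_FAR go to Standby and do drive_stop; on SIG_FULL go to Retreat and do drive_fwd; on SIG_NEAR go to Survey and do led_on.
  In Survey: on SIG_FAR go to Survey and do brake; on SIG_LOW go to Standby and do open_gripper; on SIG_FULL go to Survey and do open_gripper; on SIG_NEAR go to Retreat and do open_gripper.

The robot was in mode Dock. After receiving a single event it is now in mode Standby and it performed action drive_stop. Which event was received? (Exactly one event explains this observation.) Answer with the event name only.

SIG_FAR

try SIG_LOW: (Dock, SIG_LOW) → (Dock, brake)
try SIG_FAR: (Dock, SIG_FAR) → (Standby, drive_stop)  ← matches
try SIG_FULL: (Dock, SIG_FULL) → (Retreat, drive_fwd)
try SIG_NEAR: (Dock, SIG_NEAR) → (Survey, led_on)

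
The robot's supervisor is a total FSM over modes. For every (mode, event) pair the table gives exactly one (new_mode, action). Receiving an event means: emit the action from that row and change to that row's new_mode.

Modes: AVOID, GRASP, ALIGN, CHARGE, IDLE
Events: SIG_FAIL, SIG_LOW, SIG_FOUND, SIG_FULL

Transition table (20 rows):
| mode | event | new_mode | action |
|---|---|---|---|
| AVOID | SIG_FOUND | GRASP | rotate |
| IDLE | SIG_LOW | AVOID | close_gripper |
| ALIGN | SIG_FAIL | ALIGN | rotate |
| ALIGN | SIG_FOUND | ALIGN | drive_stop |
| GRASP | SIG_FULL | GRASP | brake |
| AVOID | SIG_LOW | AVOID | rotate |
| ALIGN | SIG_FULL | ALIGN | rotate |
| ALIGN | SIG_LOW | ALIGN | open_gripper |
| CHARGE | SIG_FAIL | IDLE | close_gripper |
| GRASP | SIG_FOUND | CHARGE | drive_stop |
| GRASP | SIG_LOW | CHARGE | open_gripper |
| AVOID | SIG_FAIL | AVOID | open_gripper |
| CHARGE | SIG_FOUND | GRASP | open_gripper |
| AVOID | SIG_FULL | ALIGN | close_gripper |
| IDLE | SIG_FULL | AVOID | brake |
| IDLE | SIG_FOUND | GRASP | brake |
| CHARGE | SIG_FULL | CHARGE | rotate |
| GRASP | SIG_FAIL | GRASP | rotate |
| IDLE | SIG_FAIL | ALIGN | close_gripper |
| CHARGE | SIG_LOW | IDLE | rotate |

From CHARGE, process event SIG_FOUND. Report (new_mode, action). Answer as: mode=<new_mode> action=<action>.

mode=GRASP action=open_gripper

current mode = CHARGE; filter table to that mode:
  (CHARGE, SIG_FAIL) → (IDLE, close_gripper)
  (CHARGE, SIG_FOUND) → (GRASP, open_gripper)  ← event matches
  (CHARGE, SIG_FULL) → (CHARGE, rotate)
  (CHARGE, SIG_LOW) → (IDLE, rotate)
event = SIG_FOUND selects (GRASP, open_gripper)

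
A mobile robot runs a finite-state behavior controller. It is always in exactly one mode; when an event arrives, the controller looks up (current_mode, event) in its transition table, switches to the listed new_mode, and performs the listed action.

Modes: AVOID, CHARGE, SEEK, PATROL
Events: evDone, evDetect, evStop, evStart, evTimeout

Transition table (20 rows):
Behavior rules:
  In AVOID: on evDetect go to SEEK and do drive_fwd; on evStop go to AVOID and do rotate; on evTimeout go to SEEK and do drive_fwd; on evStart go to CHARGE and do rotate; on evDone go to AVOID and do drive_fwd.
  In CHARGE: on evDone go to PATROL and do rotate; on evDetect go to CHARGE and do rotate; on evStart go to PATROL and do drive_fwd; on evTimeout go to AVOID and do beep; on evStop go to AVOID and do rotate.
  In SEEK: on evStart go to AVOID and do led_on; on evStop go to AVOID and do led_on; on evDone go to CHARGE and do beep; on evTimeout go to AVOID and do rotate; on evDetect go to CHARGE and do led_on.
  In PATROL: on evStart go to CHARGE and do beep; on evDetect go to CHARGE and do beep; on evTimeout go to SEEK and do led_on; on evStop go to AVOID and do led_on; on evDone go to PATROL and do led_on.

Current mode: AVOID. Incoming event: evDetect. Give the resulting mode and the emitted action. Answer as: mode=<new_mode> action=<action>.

current mode = AVOID; filter table to that mode:
  (AVOID, evDetect) → (SEEK, drive_fwd)  ← event matches
  (AVOID, evStop) → (AVOID, rotate)
  (AVOID, evTimeout) → (SEEK, drive_fwd)
  (AVOID, evStart) → (CHARGE, rotate)
  (AVOID, evDone) → (AVOID, drive_fwd)
event = evDetect selects (SEEK, drive_fwd)

mode=SEEK action=drive_fwd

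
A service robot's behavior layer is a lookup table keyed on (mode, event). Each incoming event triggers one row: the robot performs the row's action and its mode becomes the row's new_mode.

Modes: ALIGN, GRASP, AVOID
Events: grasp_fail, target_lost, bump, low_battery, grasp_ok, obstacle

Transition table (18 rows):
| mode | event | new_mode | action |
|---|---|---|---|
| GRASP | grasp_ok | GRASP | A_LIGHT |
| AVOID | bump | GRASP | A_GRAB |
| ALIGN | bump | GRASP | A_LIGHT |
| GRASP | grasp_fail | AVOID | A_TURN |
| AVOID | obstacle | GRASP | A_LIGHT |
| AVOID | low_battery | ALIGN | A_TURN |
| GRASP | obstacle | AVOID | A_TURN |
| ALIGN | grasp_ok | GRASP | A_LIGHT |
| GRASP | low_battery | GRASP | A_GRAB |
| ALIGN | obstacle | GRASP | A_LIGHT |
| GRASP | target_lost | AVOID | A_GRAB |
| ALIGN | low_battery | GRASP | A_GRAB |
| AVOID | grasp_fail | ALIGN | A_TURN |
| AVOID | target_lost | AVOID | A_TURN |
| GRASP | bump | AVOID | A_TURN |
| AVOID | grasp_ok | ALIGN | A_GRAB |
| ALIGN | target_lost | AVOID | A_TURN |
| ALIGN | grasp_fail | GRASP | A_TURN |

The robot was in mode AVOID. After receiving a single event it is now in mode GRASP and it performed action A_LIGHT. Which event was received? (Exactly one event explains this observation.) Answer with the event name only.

obstacle

try grasp_fail: (AVOID, grasp_fail) → (ALIGN, A_TURN)
try target_lost: (AVOID, target_lost) → (AVOID, A_TURN)
try bump: (AVOID, bump) → (GRASP, A_GRAB)
try low_battery: (AVOID, low_battery) → (ALIGN, A_TURN)
try grasp_ok: (AVOID, grasp_ok) → (ALIGN, A_GRAB)
try obstacle: (AVOID, obstacle) → (GRASP, A_LIGHT)  ← matches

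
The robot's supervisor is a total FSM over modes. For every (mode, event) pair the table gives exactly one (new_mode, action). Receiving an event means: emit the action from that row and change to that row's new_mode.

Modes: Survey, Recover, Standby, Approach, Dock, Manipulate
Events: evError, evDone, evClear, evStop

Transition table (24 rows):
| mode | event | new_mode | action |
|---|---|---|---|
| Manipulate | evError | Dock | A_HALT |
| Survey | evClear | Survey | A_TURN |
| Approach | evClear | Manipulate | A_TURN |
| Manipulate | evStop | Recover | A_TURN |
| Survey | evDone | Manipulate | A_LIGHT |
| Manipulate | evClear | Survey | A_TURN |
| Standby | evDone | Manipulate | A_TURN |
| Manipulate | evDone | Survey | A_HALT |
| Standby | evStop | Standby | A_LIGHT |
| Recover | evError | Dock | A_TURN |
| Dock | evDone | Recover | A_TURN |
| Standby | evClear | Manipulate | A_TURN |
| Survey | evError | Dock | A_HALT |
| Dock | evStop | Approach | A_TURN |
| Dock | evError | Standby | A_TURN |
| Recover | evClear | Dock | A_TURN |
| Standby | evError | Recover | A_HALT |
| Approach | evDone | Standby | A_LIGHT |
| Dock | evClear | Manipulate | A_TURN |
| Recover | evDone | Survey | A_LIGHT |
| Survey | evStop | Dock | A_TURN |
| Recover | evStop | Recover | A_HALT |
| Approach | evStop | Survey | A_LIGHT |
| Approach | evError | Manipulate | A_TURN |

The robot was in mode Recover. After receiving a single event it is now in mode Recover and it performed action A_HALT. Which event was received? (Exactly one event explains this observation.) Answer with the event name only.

evStop

try evError: (Recover, evError) → (Dock, A_TURN)
try evDone: (Recover, evDone) → (Survey, A_LIGHT)
try evClear: (Recover, evClear) → (Dock, A_TURN)
try evStop: (Recover, evStop) → (Recover, A_HALT)  ← matches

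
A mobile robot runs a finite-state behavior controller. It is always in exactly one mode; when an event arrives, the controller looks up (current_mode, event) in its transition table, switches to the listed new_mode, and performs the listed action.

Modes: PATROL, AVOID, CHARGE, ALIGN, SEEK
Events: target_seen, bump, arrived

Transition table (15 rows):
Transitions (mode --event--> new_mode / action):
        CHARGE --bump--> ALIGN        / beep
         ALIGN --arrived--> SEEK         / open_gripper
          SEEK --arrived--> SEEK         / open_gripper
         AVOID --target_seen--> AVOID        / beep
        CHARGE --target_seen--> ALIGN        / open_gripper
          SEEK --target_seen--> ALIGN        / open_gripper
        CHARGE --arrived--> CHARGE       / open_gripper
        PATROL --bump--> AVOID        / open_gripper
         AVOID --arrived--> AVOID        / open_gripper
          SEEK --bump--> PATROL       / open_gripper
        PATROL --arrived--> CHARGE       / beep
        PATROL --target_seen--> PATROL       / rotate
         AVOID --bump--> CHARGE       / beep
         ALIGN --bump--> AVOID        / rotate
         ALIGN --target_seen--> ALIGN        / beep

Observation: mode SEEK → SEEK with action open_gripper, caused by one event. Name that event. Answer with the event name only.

arrived

try target_seen: (SEEK, target_seen) → (ALIGN, open_gripper)
try bump: (SEEK, bump) → (PATROL, open_gripper)
try arrived: (SEEK, arrived) → (SEEK, open_gripper)  ← matches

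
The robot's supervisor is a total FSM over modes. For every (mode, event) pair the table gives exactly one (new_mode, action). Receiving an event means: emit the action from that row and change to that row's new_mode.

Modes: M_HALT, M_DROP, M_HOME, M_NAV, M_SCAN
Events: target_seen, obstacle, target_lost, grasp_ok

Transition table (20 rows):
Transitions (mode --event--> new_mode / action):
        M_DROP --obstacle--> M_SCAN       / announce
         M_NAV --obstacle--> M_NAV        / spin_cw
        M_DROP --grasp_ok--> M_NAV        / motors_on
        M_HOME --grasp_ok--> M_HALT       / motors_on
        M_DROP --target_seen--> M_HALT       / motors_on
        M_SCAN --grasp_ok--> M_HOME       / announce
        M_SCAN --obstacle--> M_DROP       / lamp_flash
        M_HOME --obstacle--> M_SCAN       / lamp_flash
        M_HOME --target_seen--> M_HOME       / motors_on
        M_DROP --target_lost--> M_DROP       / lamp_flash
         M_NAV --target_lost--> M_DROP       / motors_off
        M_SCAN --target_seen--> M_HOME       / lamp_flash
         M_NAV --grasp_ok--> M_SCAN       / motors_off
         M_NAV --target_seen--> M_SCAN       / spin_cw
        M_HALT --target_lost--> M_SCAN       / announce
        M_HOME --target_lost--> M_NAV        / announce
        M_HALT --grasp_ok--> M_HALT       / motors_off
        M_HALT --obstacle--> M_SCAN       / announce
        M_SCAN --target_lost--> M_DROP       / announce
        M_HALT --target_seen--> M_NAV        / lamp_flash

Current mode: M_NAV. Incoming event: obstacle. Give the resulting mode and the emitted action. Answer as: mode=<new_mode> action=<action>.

mode=M_NAV action=spin_cw

current mode = M_NAV; filter table to that mode:
  (M_NAV, obstacle) → (M_NAV, spin_cw)  ← event matches
  (M_NAV, target_lost) → (M_DROP, motors_off)
  (M_NAV, grasp_ok) → (M_SCAN, motors_off)
  (M_NAV, target_seen) → (M_SCAN, spin_cw)
event = obstacle selects (M_NAV, spin_cw)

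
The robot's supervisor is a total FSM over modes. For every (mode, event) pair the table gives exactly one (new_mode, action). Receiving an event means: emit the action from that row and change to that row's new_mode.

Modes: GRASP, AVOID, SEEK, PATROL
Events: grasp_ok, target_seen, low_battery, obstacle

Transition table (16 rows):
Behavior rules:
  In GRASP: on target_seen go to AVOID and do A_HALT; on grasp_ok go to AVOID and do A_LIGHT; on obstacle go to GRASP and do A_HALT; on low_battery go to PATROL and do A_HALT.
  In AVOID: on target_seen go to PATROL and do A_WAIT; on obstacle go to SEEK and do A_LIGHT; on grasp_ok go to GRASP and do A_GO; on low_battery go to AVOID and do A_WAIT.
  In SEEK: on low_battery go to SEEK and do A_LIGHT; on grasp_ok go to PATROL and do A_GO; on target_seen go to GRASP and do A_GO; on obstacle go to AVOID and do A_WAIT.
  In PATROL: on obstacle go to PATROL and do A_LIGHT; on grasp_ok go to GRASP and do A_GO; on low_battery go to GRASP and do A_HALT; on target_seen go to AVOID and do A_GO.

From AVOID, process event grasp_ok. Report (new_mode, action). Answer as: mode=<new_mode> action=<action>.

current mode = AVOID; filter table to that mode:
  (AVOID, target_seen) → (PATROL, A_WAIT)
  (AVOID, obstacle) → (SEEK, A_LIGHT)
  (AVOID, grasp_ok) → (GRASP, A_GO)  ← event matches
  (AVOID, low_battery) → (AVOID, A_WAIT)
event = grasp_ok selects (GRASP, A_GO)

mode=GRASP action=A_GO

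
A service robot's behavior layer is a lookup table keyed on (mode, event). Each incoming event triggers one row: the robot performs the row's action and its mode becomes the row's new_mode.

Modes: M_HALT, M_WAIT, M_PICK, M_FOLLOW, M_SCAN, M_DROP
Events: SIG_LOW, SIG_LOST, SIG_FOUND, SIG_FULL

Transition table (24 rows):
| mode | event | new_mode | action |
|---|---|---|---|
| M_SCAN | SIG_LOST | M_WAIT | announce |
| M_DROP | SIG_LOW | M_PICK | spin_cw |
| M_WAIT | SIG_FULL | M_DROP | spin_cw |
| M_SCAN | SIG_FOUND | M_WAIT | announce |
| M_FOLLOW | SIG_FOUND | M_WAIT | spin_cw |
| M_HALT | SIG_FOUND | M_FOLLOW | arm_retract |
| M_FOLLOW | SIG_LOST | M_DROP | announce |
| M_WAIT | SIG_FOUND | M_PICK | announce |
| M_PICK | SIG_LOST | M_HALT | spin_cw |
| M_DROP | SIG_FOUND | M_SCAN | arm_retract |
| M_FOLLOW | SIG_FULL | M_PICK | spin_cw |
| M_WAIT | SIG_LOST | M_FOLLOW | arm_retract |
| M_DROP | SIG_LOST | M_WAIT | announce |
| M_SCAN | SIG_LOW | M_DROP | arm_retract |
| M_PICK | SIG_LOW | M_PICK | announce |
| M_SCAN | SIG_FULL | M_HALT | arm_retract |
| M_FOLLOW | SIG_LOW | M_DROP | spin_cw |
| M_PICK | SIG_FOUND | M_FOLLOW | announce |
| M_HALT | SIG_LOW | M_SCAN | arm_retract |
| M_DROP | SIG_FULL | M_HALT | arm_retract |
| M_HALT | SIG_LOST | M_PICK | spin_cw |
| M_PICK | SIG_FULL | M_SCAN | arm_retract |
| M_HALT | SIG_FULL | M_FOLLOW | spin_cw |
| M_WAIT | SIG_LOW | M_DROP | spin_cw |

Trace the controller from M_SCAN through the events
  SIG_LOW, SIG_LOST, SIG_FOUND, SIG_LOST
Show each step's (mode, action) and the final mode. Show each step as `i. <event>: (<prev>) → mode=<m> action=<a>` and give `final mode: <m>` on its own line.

final mode: M_HALT

1. SIG_LOW: (M_SCAN) → mode=M_DROP action=arm_retract
2. SIG_LOST: (M_DROP) → mode=M_WAIT action=announce
3. SIG_FOUND: (M_WAIT) → mode=M_PICK action=announce
4. SIG_LOST: (M_PICK) → mode=M_HALT action=spin_cw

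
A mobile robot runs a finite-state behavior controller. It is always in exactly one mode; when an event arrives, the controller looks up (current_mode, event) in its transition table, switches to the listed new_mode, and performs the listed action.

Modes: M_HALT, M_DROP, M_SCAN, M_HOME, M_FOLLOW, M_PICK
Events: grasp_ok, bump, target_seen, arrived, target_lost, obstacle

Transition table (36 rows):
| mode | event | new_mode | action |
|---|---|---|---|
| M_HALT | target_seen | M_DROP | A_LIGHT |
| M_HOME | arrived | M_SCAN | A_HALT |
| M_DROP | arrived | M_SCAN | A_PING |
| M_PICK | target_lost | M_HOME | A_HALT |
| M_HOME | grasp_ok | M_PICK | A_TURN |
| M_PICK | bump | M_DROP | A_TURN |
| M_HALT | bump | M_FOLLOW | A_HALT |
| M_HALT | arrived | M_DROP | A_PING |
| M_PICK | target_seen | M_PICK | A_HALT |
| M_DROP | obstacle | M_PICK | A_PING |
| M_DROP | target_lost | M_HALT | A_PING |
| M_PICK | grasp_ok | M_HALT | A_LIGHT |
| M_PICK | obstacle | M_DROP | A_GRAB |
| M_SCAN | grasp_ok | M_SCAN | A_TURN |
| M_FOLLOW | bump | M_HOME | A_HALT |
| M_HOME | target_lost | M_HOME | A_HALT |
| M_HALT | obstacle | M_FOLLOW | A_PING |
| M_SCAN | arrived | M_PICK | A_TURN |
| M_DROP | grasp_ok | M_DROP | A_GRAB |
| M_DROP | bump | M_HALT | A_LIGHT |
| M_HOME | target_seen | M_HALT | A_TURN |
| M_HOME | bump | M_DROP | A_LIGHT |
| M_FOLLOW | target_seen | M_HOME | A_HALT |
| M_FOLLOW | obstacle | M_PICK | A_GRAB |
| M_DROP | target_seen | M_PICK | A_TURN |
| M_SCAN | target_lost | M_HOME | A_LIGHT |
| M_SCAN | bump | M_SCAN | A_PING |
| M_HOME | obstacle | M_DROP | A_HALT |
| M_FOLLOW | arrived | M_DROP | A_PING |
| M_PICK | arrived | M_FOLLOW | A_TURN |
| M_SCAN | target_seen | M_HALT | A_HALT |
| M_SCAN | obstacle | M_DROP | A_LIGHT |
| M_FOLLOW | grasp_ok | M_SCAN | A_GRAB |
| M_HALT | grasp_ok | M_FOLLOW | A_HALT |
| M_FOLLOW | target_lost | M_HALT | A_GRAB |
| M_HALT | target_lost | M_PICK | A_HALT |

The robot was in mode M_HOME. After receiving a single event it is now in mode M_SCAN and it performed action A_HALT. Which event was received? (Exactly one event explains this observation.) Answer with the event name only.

try grasp_ok: (M_HOME, grasp_ok) → (M_PICK, A_TURN)
try bump: (M_HOME, bump) → (M_DROP, A_LIGHT)
try target_seen: (M_HOME, target_seen) → (M_HALT, A_TURN)
try arrived: (M_HOME, arrived) → (M_SCAN, A_HALT)  ← matches
try target_lost: (M_HOME, target_lost) → (M_HOME, A_HALT)
try obstacle: (M_HOME, obstacle) → (M_DROP, A_HALT)

arrived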